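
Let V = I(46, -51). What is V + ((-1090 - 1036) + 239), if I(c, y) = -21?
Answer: -1908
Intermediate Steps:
V = -21
V + ((-1090 - 1036) + 239) = -21 + ((-1090 - 1036) + 239) = -21 + (-2126 + 239) = -21 - 1887 = -1908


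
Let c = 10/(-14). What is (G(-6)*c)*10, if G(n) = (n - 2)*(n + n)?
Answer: -4800/7 ≈ -685.71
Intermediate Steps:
c = -5/7 (c = 10*(-1/14) = -5/7 ≈ -0.71429)
G(n) = 2*n*(-2 + n) (G(n) = (-2 + n)*(2*n) = 2*n*(-2 + n))
(G(-6)*c)*10 = ((2*(-6)*(-2 - 6))*(-5/7))*10 = ((2*(-6)*(-8))*(-5/7))*10 = (96*(-5/7))*10 = -480/7*10 = -4800/7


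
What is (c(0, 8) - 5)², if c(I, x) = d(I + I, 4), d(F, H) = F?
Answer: 25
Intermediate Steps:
c(I, x) = 2*I (c(I, x) = I + I = 2*I)
(c(0, 8) - 5)² = (2*0 - 5)² = (0 - 5)² = (-5)² = 25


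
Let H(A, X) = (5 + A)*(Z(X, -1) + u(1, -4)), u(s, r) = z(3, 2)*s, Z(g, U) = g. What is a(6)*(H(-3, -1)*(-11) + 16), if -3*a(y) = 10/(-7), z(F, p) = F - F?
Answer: 380/21 ≈ 18.095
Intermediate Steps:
z(F, p) = 0
u(s, r) = 0 (u(s, r) = 0*s = 0)
a(y) = 10/21 (a(y) = -10/(3*(-7)) = -10*(-1)/(3*7) = -1/3*(-10/7) = 10/21)
H(A, X) = X*(5 + A) (H(A, X) = (5 + A)*(X + 0) = (5 + A)*X = X*(5 + A))
a(6)*(H(-3, -1)*(-11) + 16) = 10*(-(5 - 3)*(-11) + 16)/21 = 10*(-1*2*(-11) + 16)/21 = 10*(-2*(-11) + 16)/21 = 10*(22 + 16)/21 = (10/21)*38 = 380/21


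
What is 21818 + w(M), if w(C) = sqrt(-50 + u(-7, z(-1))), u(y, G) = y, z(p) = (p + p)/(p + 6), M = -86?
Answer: 21818 + I*sqrt(57) ≈ 21818.0 + 7.5498*I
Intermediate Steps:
z(p) = 2*p/(6 + p) (z(p) = (2*p)/(6 + p) = 2*p/(6 + p))
w(C) = I*sqrt(57) (w(C) = sqrt(-50 - 7) = sqrt(-57) = I*sqrt(57))
21818 + w(M) = 21818 + I*sqrt(57)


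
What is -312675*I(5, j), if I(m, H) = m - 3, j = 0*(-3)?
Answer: -625350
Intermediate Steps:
j = 0
I(m, H) = -3 + m
-312675*I(5, j) = -312675*(-3 + 5) = -312675*2 = -625350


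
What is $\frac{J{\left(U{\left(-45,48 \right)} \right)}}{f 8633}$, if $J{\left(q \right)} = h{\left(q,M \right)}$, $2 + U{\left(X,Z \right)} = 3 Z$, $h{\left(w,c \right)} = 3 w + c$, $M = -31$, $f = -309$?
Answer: $- \frac{395}{2667597} \approx -0.00014807$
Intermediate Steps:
$h{\left(w,c \right)} = c + 3 w$
$U{\left(X,Z \right)} = -2 + 3 Z$
$J{\left(q \right)} = -31 + 3 q$
$\frac{J{\left(U{\left(-45,48 \right)} \right)}}{f 8633} = \frac{-31 + 3 \left(-2 + 3 \cdot 48\right)}{\left(-309\right) 8633} = \frac{-31 + 3 \left(-2 + 144\right)}{-2667597} = \left(-31 + 3 \cdot 142\right) \left(- \frac{1}{2667597}\right) = \left(-31 + 426\right) \left(- \frac{1}{2667597}\right) = 395 \left(- \frac{1}{2667597}\right) = - \frac{395}{2667597}$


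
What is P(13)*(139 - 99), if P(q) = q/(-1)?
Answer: -520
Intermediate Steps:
P(q) = -q (P(q) = q*(-1) = -q)
P(13)*(139 - 99) = (-1*13)*(139 - 99) = -13*40 = -520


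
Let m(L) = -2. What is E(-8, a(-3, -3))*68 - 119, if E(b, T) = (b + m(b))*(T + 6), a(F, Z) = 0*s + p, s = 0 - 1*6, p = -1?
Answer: -3519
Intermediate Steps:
s = -6 (s = 0 - 6 = -6)
a(F, Z) = -1 (a(F, Z) = 0*(-6) - 1 = 0 - 1 = -1)
E(b, T) = (-2 + b)*(6 + T) (E(b, T) = (b - 2)*(T + 6) = (-2 + b)*(6 + T))
E(-8, a(-3, -3))*68 - 119 = (-12 - 2*(-1) + 6*(-8) - 1*(-8))*68 - 119 = (-12 + 2 - 48 + 8)*68 - 119 = -50*68 - 119 = -3400 - 119 = -3519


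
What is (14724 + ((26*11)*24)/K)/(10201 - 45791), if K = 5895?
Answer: -14467474/34967175 ≈ -0.41374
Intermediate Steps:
(14724 + ((26*11)*24)/K)/(10201 - 45791) = (14724 + ((26*11)*24)/5895)/(10201 - 45791) = (14724 + (286*24)*(1/5895))/(-35590) = (14724 + 6864*(1/5895))*(-1/35590) = (14724 + 2288/1965)*(-1/35590) = (28934948/1965)*(-1/35590) = -14467474/34967175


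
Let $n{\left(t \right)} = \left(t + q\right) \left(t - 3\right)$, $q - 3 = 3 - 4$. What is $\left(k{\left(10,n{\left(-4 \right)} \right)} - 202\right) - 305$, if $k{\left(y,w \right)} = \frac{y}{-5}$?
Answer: $-509$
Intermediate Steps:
$q = 2$ ($q = 3 + \left(3 - 4\right) = 3 - 1 = 2$)
$n{\left(t \right)} = \left(-3 + t\right) \left(2 + t\right)$ ($n{\left(t \right)} = \left(t + 2\right) \left(t - 3\right) = \left(2 + t\right) \left(-3 + t\right) = \left(-3 + t\right) \left(2 + t\right)$)
$k{\left(y,w \right)} = - \frac{y}{5}$ ($k{\left(y,w \right)} = y \left(- \frac{1}{5}\right) = - \frac{y}{5}$)
$\left(k{\left(10,n{\left(-4 \right)} \right)} - 202\right) - 305 = \left(\left(- \frac{1}{5}\right) 10 - 202\right) - 305 = \left(-2 - 202\right) - 305 = -204 - 305 = -509$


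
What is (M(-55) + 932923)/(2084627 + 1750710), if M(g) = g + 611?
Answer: 933479/3835337 ≈ 0.24339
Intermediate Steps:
M(g) = 611 + g
(M(-55) + 932923)/(2084627 + 1750710) = ((611 - 55) + 932923)/(2084627 + 1750710) = (556 + 932923)/3835337 = 933479*(1/3835337) = 933479/3835337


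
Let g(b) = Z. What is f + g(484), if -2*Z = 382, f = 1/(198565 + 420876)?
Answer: -118313230/619441 ≈ -191.00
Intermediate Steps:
f = 1/619441 ≈ 1.6144e-6
Z = -191 (Z = -1/2*382 = -191)
g(b) = -191
f + g(484) = 1/619441 - 191 = -118313230/619441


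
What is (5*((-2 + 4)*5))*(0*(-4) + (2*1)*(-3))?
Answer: -300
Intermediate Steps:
(5*((-2 + 4)*5))*(0*(-4) + (2*1)*(-3)) = (5*(2*5))*(0 + 2*(-3)) = (5*10)*(0 - 6) = 50*(-6) = -300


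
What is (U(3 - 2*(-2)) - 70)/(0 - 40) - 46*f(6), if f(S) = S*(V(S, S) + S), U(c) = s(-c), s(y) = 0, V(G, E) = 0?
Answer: -6617/4 ≈ -1654.3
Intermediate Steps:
U(c) = 0
f(S) = S**2 (f(S) = S*(0 + S) = S*S = S**2)
(U(3 - 2*(-2)) - 70)/(0 - 40) - 46*f(6) = (0 - 70)/(0 - 40) - 46*6**2 = -70/(-40) - 46*36 = -70*(-1/40) - 1656 = 7/4 - 1656 = -6617/4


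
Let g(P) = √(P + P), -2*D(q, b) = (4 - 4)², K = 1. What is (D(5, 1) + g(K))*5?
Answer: 5*√2 ≈ 7.0711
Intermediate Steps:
D(q, b) = 0 (D(q, b) = -(4 - 4)²/2 = -½*0² = -½*0 = 0)
g(P) = √2*√P (g(P) = √(2*P) = √2*√P)
(D(5, 1) + g(K))*5 = (0 + √2*√1)*5 = (0 + √2*1)*5 = (0 + √2)*5 = √2*5 = 5*√2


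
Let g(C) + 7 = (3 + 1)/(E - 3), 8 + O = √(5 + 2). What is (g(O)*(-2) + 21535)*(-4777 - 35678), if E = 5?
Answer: -871602975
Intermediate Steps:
O = -8 + √7 (O = -8 + √(5 + 2) = -8 + √7 ≈ -5.3542)
g(C) = -5 (g(C) = -7 + (3 + 1)/(5 - 3) = -7 + 4/2 = -7 + 4*(½) = -7 + 2 = -5)
(g(O)*(-2) + 21535)*(-4777 - 35678) = (-5*(-2) + 21535)*(-4777 - 35678) = (10 + 21535)*(-40455) = 21545*(-40455) = -871602975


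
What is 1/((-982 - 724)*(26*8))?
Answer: -1/354848 ≈ -2.8181e-6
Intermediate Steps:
1/((-982 - 724)*(26*8)) = 1/(-1706*208) = 1/(-354848) = -1/354848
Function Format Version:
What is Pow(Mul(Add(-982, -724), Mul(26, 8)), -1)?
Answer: Rational(-1, 354848) ≈ -2.8181e-6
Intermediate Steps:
Pow(Mul(Add(-982, -724), Mul(26, 8)), -1) = Pow(Mul(-1706, 208), -1) = Pow(-354848, -1) = Rational(-1, 354848)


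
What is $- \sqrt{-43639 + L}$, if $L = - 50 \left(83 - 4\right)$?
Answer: $- i \sqrt{47589} \approx - 218.15 i$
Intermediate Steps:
$L = -3950$ ($L = \left(-50\right) 79 = -3950$)
$- \sqrt{-43639 + L} = - \sqrt{-43639 - 3950} = - \sqrt{-47589} = - i \sqrt{47589}$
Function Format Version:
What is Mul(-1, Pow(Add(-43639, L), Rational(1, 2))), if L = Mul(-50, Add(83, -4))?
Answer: Mul(-1, I, Pow(47589, Rational(1, 2))) ≈ Mul(-218.15, I)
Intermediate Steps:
L = -3950 (L = Mul(-50, 79) = -3950)
Mul(-1, Pow(Add(-43639, L), Rational(1, 2))) = Mul(-1, Pow(Add(-43639, -3950), Rational(1, 2))) = Mul(-1, Pow(-47589, Rational(1, 2))) = Mul(-1, Mul(I, Pow(47589, Rational(1, 2)))) = Mul(-1, I, Pow(47589, Rational(1, 2)))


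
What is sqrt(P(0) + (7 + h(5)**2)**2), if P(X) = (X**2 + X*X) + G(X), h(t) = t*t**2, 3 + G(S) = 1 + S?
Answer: sqrt(244359422) ≈ 15632.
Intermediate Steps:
G(S) = -2 + S (G(S) = -3 + (1 + S) = -2 + S)
h(t) = t**3
P(X) = -2 + X + 2*X**2 (P(X) = (X**2 + X*X) + (-2 + X) = (X**2 + X**2) + (-2 + X) = 2*X**2 + (-2 + X) = -2 + X + 2*X**2)
sqrt(P(0) + (7 + h(5)**2)**2) = sqrt((-2 + 0 + 2*0**2) + (7 + (5**3)**2)**2) = sqrt((-2 + 0 + 2*0) + (7 + 125**2)**2) = sqrt((-2 + 0 + 0) + (7 + 15625)**2) = sqrt(-2 + 15632**2) = sqrt(-2 + 244359424) = sqrt(244359422)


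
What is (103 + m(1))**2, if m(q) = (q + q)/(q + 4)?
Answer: 267289/25 ≈ 10692.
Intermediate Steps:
m(q) = 2*q/(4 + q) (m(q) = (2*q)/(4 + q) = 2*q/(4 + q))
(103 + m(1))**2 = (103 + 2*1/(4 + 1))**2 = (103 + 2*1/5)**2 = (103 + 2*1*(1/5))**2 = (103 + 2/5)**2 = (517/5)**2 = 267289/25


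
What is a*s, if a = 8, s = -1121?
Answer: -8968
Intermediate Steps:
a*s = 8*(-1121) = -8968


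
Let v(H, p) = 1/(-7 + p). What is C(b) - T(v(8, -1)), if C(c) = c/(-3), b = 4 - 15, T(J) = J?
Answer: 91/24 ≈ 3.7917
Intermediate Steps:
b = -11
C(c) = -c/3 (C(c) = c*(-⅓) = -c/3)
C(b) - T(v(8, -1)) = -⅓*(-11) - 1/(-7 - 1) = 11/3 - 1/(-8) = 11/3 - 1*(-⅛) = 11/3 + ⅛ = 91/24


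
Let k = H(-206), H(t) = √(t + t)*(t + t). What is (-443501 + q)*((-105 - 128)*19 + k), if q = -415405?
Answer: 3802376862 + 707738544*I*√103 ≈ 3.8024e+9 + 7.1828e+9*I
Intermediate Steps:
H(t) = 2*√2*t^(3/2) (H(t) = √(2*t)*(2*t) = (√2*√t)*(2*t) = 2*√2*t^(3/2))
k = -824*I*√103 (k = 2*√2*(-206)^(3/2) = 2*√2*(-206*I*√206) = -824*I*√103 ≈ -8362.7*I)
(-443501 + q)*((-105 - 128)*19 + k) = (-443501 - 415405)*((-105 - 128)*19 - 824*I*√103) = -858906*(-233*19 - 824*I*√103) = -858906*(-4427 - 824*I*√103) = 3802376862 + 707738544*I*√103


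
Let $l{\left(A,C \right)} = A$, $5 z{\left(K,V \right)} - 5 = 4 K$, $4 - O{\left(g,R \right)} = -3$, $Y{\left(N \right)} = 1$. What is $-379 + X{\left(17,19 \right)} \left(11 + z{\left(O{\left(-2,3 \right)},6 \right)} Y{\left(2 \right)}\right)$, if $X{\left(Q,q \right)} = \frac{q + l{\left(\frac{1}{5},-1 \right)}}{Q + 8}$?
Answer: $- \frac{228427}{625} \approx -365.48$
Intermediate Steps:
$O{\left(g,R \right)} = 7$ ($O{\left(g,R \right)} = 4 - -3 = 4 + 3 = 7$)
$z{\left(K,V \right)} = 1 + \frac{4 K}{5}$
$X{\left(Q,q \right)} = \frac{\frac{1}{5} + q}{8 + Q}$ ($X{\left(Q,q \right)} = \frac{q + \frac{1}{5}}{Q + 8} = \frac{q + \frac{1}{5}}{8 + Q} = \frac{\frac{1}{5} + q}{8 + Q}$)
$-379 + X{\left(17,19 \right)} \left(11 + z{\left(O{\left(-2,3 \right)},6 \right)} Y{\left(2 \right)}\right) = -379 + \frac{\frac{1}{5} + 19}{8 + 17} \left(11 + \left(1 + \frac{4}{5} \cdot 7\right) 1\right) = -379 + \frac{1}{25} \cdot \frac{96}{5} \left(11 + \left(1 + \frac{28}{5}\right) 1\right) = -379 + \frac{1}{25} \cdot \frac{96}{5} \left(11 + \frac{33}{5} \cdot 1\right) = -379 + \frac{96 \left(11 + \frac{33}{5}\right)}{125} = -379 + \frac{96}{125} \cdot \frac{88}{5} = -379 + \frac{8448}{625} = - \frac{228427}{625}$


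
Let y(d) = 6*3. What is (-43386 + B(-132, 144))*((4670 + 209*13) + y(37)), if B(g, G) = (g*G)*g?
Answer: 18258286350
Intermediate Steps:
B(g, G) = G*g² (B(g, G) = (G*g)*g = G*g²)
y(d) = 18
(-43386 + B(-132, 144))*((4670 + 209*13) + y(37)) = (-43386 + 144*(-132)²)*((4670 + 209*13) + 18) = (-43386 + 144*17424)*((4670 + 2717) + 18) = (-43386 + 2509056)*(7387 + 18) = 2465670*7405 = 18258286350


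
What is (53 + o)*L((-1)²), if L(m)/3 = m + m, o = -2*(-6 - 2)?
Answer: 414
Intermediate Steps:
o = 16 (o = -2*(-8) = 16)
L(m) = 6*m (L(m) = 3*(m + m) = 3*(2*m) = 6*m)
(53 + o)*L((-1)²) = (53 + 16)*(6*(-1)²) = 69*(6*1) = 69*6 = 414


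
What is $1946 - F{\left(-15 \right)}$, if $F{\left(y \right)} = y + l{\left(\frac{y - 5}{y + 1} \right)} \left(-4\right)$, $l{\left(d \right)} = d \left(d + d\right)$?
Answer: $\frac{96889}{49} \approx 1977.3$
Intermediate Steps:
$l{\left(d \right)} = 2 d^{2}$ ($l{\left(d \right)} = d 2 d = 2 d^{2}$)
$F{\left(y \right)} = y - \frac{8 \left(-5 + y\right)^{2}}{\left(1 + y\right)^{2}}$ ($F{\left(y \right)} = y + 2 \left(\frac{y - 5}{y + 1}\right)^{2} \left(-4\right) = y + 2 \left(\frac{-5 + y}{1 + y}\right)^{2} \left(-4\right) = y + 2 \frac{\left(-5 + y\right)^{2}}{\left(1 + y\right)^{2}} \left(-4\right) = y + \frac{2 \left(-5 + y\right)^{2}}{\left(1 + y\right)^{2}} \left(-4\right) = y - \frac{8 \left(-5 + y\right)^{2}}{\left(1 + y\right)^{2}}$)
$1946 - F{\left(-15 \right)} = 1946 - \left(-15 - \frac{8 \left(-5 - 15\right)^{2}}{\left(1 - 15\right)^{2}}\right) = 1946 - \left(-15 - \frac{8 \left(-20\right)^{2}}{196}\right) = 1946 - \left(-15 - \frac{2}{49} \cdot 400\right) = 1946 - \left(-15 - \frac{800}{49}\right) = 1946 - - \frac{1535}{49} = 1946 + \frac{1535}{49} = \frac{96889}{49}$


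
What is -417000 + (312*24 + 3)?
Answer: -409509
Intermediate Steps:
-417000 + (312*24 + 3) = -417000 + (7488 + 3) = -417000 + 7491 = -409509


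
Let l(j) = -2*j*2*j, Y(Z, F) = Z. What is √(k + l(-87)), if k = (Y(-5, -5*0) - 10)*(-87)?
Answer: 3*I*√3219 ≈ 170.21*I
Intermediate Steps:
k = 1305 (k = (-5 - 10)*(-87) = -15*(-87) = 1305)
l(j) = -4*j² (l(j) = -2*2*j*j = -4*j²)
√(k + l(-87)) = √(1305 - 4*(-87)²) = √(1305 - 4*7569) = √(1305 - 30276) = √(-28971) = 3*I*√3219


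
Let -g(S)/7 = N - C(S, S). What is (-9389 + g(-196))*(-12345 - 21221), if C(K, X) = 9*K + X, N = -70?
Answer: 759229354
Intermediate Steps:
C(K, X) = X + 9*K
g(S) = 490 + 70*S (g(S) = -7*(-70 - (S + 9*S)) = -7*(-70 - 10*S) = 490 + 70*S)
(-9389 + g(-196))*(-12345 - 21221) = (-9389 + (490 + 70*(-196)))*(-12345 - 21221) = (-9389 + (490 - 13720))*(-33566) = (-9389 - 13230)*(-33566) = -22619*(-33566) = 759229354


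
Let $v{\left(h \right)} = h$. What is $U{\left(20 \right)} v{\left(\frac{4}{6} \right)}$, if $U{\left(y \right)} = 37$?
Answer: $\frac{74}{3} \approx 24.667$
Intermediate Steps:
$U{\left(20 \right)} v{\left(\frac{4}{6} \right)} = 37 \cdot \frac{4}{6} = 37 \cdot 4 \cdot \frac{1}{6} = 37 \cdot \frac{2}{3} = \frac{74}{3}$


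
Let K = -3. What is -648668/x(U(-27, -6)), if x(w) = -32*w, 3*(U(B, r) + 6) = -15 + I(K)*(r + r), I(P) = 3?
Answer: -162167/184 ≈ -881.34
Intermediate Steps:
U(B, r) = -11 + 2*r (U(B, r) = -6 + (-15 + 3*(r + r))/3 = -6 + (-15 + 3*(2*r))/3 = -6 + (-15 + 6*r)/3 = -6 + (-5 + 2*r) = -11 + 2*r)
-648668/x(U(-27, -6)) = -648668*(-1/(32*(-11 + 2*(-6)))) = -648668*(-1/(32*(-11 - 12))) = -648668/((-32*(-23))) = -648668/736 = -648668*1/736 = -162167/184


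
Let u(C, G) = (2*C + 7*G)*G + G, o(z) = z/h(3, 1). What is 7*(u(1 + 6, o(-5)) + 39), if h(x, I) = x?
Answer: 2107/9 ≈ 234.11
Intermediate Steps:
o(z) = z/3
u(C, G) = G + G*(2*C + 7*G) (u(C, G) = G*(2*C + 7*G) + G = G + G*(2*C + 7*G))
7*(u(1 + 6, o(-5)) + 39) = 7*(((1/3)*(-5))*(1 + 2*(1 + 6) + 7*((1/3)*(-5))) + 39) = 7*(-5*(1 + 2*7 + 7*(-5/3))/3 + 39) = 7*(-5*(1 + 14 - 35/3)/3 + 39) = 7*(-5/3*10/3 + 39) = 7*(-50/9 + 39) = 7*(301/9) = 2107/9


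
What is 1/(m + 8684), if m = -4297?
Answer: 1/4387 ≈ 0.00022795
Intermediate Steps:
1/(m + 8684) = 1/(-4297 + 8684) = 1/4387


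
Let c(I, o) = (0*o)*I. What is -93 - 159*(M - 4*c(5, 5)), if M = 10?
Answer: -1683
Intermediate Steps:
c(I, o) = 0 (c(I, o) = 0*I = 0)
-93 - 159*(M - 4*c(5, 5)) = -93 - 159*(10 - 4*0) = -93 - 159*(10 + 0) = -93 - 159*10 = -93 - 1590 = -1683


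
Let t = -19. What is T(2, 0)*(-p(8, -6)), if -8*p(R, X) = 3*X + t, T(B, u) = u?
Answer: 0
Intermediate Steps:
p(R, X) = 19/8 - 3*X/8 (p(R, X) = -(3*X - 19)/8 = -(-19 + 3*X)/8 = 19/8 - 3*X/8)
T(2, 0)*(-p(8, -6)) = 0*(-(19/8 - 3/8*(-6))) = 0*(-(19/8 + 9/4)) = 0*(-1*37/8) = 0*(-37/8) = 0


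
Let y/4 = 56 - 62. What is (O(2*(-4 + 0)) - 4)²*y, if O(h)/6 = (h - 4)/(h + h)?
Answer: -6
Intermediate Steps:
O(h) = 3*(-4 + h)/h (O(h) = 6*((h - 4)/(h + h)) = 6*((-4 + h)/((2*h))) = 6*((-4 + h)*(1/(2*h))) = 6*((-4 + h)/(2*h)) = 3*(-4 + h)/h)
y = -24 (y = 4*(56 - 62) = 4*(-6) = -24)
(O(2*(-4 + 0)) - 4)²*y = ((3 - 12*1/(2*(-4 + 0))) - 4)²*(-24) = ((3 - 12/(2*(-4))) - 4)²*(-24) = ((3 - 12/(-8)) - 4)²*(-24) = ((3 - 12*(-⅛)) - 4)²*(-24) = ((3 + 3/2) - 4)²*(-24) = (9/2 - 4)²*(-24) = (½)²*(-24) = (¼)*(-24) = -6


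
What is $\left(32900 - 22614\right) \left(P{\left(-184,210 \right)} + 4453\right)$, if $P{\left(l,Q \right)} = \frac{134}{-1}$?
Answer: $44425234$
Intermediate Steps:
$P{\left(l,Q \right)} = -134$ ($P{\left(l,Q \right)} = 134 \left(-1\right) = -134$)
$\left(32900 - 22614\right) \left(P{\left(-184,210 \right)} + 4453\right) = \left(32900 - 22614\right) \left(-134 + 4453\right) = 10286 \cdot 4319 = 44425234$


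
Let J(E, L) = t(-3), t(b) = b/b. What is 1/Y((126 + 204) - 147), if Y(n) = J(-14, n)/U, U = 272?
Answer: 272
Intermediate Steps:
t(b) = 1
J(E, L) = 1
Y(n) = 1/272
1/Y((126 + 204) - 147) = 1/(1/272) = 272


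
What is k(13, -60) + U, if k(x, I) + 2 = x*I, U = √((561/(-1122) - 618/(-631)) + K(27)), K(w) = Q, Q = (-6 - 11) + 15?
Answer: -782 + I*√2421778/1262 ≈ -782.0 + 1.2331*I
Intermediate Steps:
Q = -2 (Q = -17 + 15 = -2)
K(w) = -2
U = I*√2421778/1262 (U = √((561/(-1122) - 618/(-631)) - 2) = √((561*(-1/1122) - 618*(-1/631)) - 2) = √((-½ + 618/631) - 2) = √(605/1262 - 2) = √(-1919/1262) = I*√2421778/1262 ≈ 1.2331*I)
k(x, I) = -2 + I*x (k(x, I) = -2 + x*I = -2 + I*x)
k(13, -60) + U = (-2 - 60*13) + I*√2421778/1262 = (-2 - 780) + I*√2421778/1262 = -782 + I*√2421778/1262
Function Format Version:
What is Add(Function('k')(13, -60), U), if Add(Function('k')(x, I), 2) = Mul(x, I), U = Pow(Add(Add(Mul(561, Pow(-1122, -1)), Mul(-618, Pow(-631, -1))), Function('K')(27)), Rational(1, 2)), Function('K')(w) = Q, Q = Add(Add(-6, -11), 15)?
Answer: Add(-782, Mul(Rational(1, 1262), I, Pow(2421778, Rational(1, 2)))) ≈ Add(-782.00, Mul(1.2331, I))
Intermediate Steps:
Q = -2 (Q = Add(-17, 15) = -2)
Function('K')(w) = -2
U = Mul(Rational(1, 1262), I, Pow(2421778, Rational(1, 2))) (U = Pow(Add(Add(Mul(561, Pow(-1122, -1)), Mul(-618, Pow(-631, -1))), -2), Rational(1, 2)) = Pow(Add(Add(Mul(561, Rational(-1, 1122)), Mul(-618, Rational(-1, 631))), -2), Rational(1, 2)) = Pow(Add(Add(Rational(-1, 2), Rational(618, 631)), -2), Rational(1, 2)) = Pow(Add(Rational(605, 1262), -2), Rational(1, 2)) = Pow(Rational(-1919, 1262), Rational(1, 2)) = Mul(Rational(1, 1262), I, Pow(2421778, Rational(1, 2))) ≈ Mul(1.2331, I))
Function('k')(x, I) = Add(-2, Mul(I, x)) (Function('k')(x, I) = Add(-2, Mul(x, I)) = Add(-2, Mul(I, x)))
Add(Function('k')(13, -60), U) = Add(Add(-2, Mul(-60, 13)), Mul(Rational(1, 1262), I, Pow(2421778, Rational(1, 2)))) = Add(Add(-2, -780), Mul(Rational(1, 1262), I, Pow(2421778, Rational(1, 2)))) = Add(-782, Mul(Rational(1, 1262), I, Pow(2421778, Rational(1, 2))))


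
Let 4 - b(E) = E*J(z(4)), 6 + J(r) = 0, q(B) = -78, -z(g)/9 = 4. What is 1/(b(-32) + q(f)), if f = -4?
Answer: -1/266 ≈ -0.0037594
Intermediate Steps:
z(g) = -36 (z(g) = -9*4 = -36)
J(r) = -6 (J(r) = -6 + 0 = -6)
b(E) = 4 + 6*E (b(E) = 4 - E*(-6) = 4 - (-6)*E = 4 + 6*E)
1/(b(-32) + q(f)) = 1/((4 + 6*(-32)) - 78) = 1/((4 - 192) - 78) = 1/(-188 - 78) = 1/(-266) = -1/266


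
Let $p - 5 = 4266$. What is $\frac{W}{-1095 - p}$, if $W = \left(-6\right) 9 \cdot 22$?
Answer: $\frac{594}{2683} \approx 0.22139$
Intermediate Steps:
$p = 4271$ ($p = 5 + 4266 = 4271$)
$W = -1188$ ($W = \left(-54\right) 22 = -1188$)
$\frac{W}{-1095 - p} = - \frac{1188}{-1095 - 4271} = - \frac{1188}{-5366} = \left(-1188\right) \left(- \frac{1}{5366}\right) = \frac{594}{2683}$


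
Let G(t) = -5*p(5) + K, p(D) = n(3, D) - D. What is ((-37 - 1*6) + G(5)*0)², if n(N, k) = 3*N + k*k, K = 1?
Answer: 1849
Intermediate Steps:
n(N, k) = k² + 3*N (n(N, k) = 3*N + k² = k² + 3*N)
p(D) = 9 + D² - D (p(D) = (D² + 3*3) - D = (D² + 9) - D = (9 + D²) - D = 9 + D² - D)
G(t) = -144 (G(t) = -5*(9 + 5² - 1*5) + 1 = -5*(9 + 25 - 5) + 1 = -5*29 + 1 = -145 + 1 = -144)
((-37 - 1*6) + G(5)*0)² = ((-37 - 1*6) - 144*0)² = ((-37 - 6) + 0)² = (-43 + 0)² = (-43)² = 1849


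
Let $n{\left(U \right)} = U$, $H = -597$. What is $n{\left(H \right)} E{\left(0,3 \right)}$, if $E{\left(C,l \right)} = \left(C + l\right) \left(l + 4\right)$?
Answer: $-12537$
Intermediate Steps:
$E{\left(C,l \right)} = \left(4 + l\right) \left(C + l\right)$ ($E{\left(C,l \right)} = \left(C + l\right) \left(4 + l\right) = \left(4 + l\right) \left(C + l\right)$)
$n{\left(H \right)} E{\left(0,3 \right)} = - 597 \left(3^{2} + 4 \cdot 0 + 4 \cdot 3 + 0 \cdot 3\right) = - 597 \left(9 + 0 + 12 + 0\right) = \left(-597\right) 21 = -12537$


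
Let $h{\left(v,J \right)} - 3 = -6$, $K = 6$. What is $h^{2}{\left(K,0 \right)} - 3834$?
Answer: $-3825$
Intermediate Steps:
$h{\left(v,J \right)} = -3$ ($h{\left(v,J \right)} = 3 - 6 = -3$)
$h^{2}{\left(K,0 \right)} - 3834 = \left(-3\right)^{2} - 3834 = 9 - 3834 = -3825$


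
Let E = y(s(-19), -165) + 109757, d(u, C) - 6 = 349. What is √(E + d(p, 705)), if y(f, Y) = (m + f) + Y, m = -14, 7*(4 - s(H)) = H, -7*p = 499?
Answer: √5387046/7 ≈ 331.57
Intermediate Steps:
p = -499/7 (p = -⅐*499 = -499/7 ≈ -71.286)
s(H) = 4 - H/7
d(u, C) = 355 (d(u, C) = 6 + 349 = 355)
y(f, Y) = -14 + Y + f (y(f, Y) = (-14 + f) + Y = -14 + Y + f)
E = 767093/7 (E = (-14 - 165 + (4 - ⅐*(-19))) + 109757 = (-14 - 165 + (4 + 19/7)) + 109757 = (-14 - 165 + 47/7) + 109757 = -1206/7 + 109757 = 767093/7 ≈ 1.0958e+5)
√(E + d(p, 705)) = √(767093/7 + 355) = √(769578/7) = √5387046/7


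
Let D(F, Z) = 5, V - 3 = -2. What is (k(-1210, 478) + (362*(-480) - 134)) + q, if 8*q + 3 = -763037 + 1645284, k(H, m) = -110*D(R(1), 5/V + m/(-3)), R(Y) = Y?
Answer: -128327/2 ≈ -64164.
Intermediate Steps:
V = 1 (V = 3 - 2 = 1)
k(H, m) = -550 (k(H, m) = -110*5 = -550)
q = 220561/2 (q = -3/8 + (-763037 + 1645284)/8 = -3/8 + (⅛)*882247 = -3/8 + 882247/8 = 220561/2 ≈ 1.1028e+5)
(k(-1210, 478) + (362*(-480) - 134)) + q = (-550 + (362*(-480) - 134)) + 220561/2 = (-550 + (-173760 - 134)) + 220561/2 = (-550 - 173894) + 220561/2 = -174444 + 220561/2 = -128327/2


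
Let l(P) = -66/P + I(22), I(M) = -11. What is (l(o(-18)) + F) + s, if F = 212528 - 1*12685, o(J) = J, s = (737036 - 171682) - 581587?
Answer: 550808/3 ≈ 1.8360e+5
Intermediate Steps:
s = -16233 (s = 565354 - 581587 = -16233)
l(P) = -11 - 66/P (l(P) = -66/P - 11 = -11 - 66/P)
F = 199843 (F = 212528 - 12685 = 199843)
(l(o(-18)) + F) + s = ((-11 - 66/(-18)) + 199843) - 16233 = ((-11 - 66*(-1/18)) + 199843) - 16233 = ((-11 + 11/3) + 199843) - 16233 = (-22/3 + 199843) - 16233 = 599507/3 - 16233 = 550808/3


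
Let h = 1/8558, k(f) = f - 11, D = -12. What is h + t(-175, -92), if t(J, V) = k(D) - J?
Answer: 1300817/8558 ≈ 152.00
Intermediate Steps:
k(f) = -11 + f
h = 1/8558 ≈ 0.00011685
t(J, V) = -23 - J (t(J, V) = (-11 - 12) - J = -23 - J)
h + t(-175, -92) = 1/8558 + (-23 - 1*(-175)) = 1/8558 + (-23 + 175) = 1/8558 + 152 = 1300817/8558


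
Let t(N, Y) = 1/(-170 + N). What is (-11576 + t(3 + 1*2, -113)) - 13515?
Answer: -4140016/165 ≈ -25091.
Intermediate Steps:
(-11576 + t(3 + 1*2, -113)) - 13515 = (-11576 + 1/(-170 + (3 + 1*2))) - 13515 = (-11576 + 1/(-170 + (3 + 2))) - 13515 = (-11576 + 1/(-170 + 5)) - 13515 = (-11576 + 1/(-165)) - 13515 = (-11576 - 1/165) - 13515 = -1910041/165 - 13515 = -4140016/165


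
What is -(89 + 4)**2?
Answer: -8649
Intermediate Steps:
-(89 + 4)**2 = -1*93**2 = -1*8649 = -8649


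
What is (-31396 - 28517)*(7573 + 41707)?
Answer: -2952512640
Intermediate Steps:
(-31396 - 28517)*(7573 + 41707) = -59913*49280 = -2952512640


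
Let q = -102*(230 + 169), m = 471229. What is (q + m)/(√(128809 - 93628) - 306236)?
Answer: -131844091316/93780452515 - 1291593*√3909/93780452515 ≈ -1.4067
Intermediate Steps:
q = -40698 (q = -102*399 = -40698)
(q + m)/(√(128809 - 93628) - 306236) = (-40698 + 471229)/(√(128809 - 93628) - 306236) = 430531/(√35181 - 306236) = 430531/(3*√3909 - 306236) = 430531/(-306236 + 3*√3909)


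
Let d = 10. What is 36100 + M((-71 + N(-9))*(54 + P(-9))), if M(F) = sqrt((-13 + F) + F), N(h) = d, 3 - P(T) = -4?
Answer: 36100 + I*sqrt(7455) ≈ 36100.0 + 86.342*I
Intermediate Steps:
P(T) = 7 (P(T) = 3 - 1*(-4) = 3 + 4 = 7)
N(h) = 10
M(F) = sqrt(-13 + 2*F)
36100 + M((-71 + N(-9))*(54 + P(-9))) = 36100 + sqrt(-13 + 2*((-71 + 10)*(54 + 7))) = 36100 + sqrt(-13 + 2*(-61*61)) = 36100 + sqrt(-13 + 2*(-3721)) = 36100 + sqrt(-13 - 7442) = 36100 + sqrt(-7455) = 36100 + I*sqrt(7455)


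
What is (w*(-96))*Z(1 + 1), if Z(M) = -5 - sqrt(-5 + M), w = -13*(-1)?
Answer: 6240 + 1248*I*sqrt(3) ≈ 6240.0 + 2161.6*I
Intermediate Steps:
w = 13
(w*(-96))*Z(1 + 1) = (13*(-96))*(-5 - sqrt(-5 + (1 + 1))) = -1248*(-5 - sqrt(-5 + 2)) = -1248*(-5 - sqrt(-3)) = -1248*(-5 - I*sqrt(3)) = 6240 + 1248*I*sqrt(3)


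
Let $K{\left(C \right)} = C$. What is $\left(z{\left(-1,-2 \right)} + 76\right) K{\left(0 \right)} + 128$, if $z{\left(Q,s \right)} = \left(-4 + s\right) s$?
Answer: $128$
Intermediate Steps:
$z{\left(Q,s \right)} = s \left(-4 + s\right)$
$\left(z{\left(-1,-2 \right)} + 76\right) K{\left(0 \right)} + 128 = \left(- 2 \left(-4 - 2\right) + 76\right) 0 + 128 = \left(\left(-2\right) \left(-6\right) + 76\right) 0 + 128 = \left(12 + 76\right) 0 + 128 = 88 \cdot 0 + 128 = 0 + 128 = 128$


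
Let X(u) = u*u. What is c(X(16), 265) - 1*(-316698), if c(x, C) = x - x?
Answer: 316698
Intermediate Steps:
X(u) = u**2
c(x, C) = 0
c(X(16), 265) - 1*(-316698) = 0 - 1*(-316698) = 0 + 316698 = 316698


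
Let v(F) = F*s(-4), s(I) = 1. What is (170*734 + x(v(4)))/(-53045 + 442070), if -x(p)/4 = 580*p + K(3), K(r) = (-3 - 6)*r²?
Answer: 2032/6825 ≈ 0.29773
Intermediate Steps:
v(F) = F (v(F) = F*1 = F)
K(r) = -9*r²
x(p) = 324 - 2320*p (x(p) = -4*(580*p - 9*3²) = -4*(580*p - 9*9) = -4*(580*p - 81) = -4*(-81 + 580*p) = 324 - 2320*p)
(170*734 + x(v(4)))/(-53045 + 442070) = (170*734 + (324 - 2320*4))/(-53045 + 442070) = (124780 + (324 - 9280))/389025 = (124780 - 8956)*(1/389025) = 115824*(1/389025) = 2032/6825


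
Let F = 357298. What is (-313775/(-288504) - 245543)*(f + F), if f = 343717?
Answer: -49659779149155455/288504 ≈ -1.7213e+11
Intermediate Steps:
(-313775/(-288504) - 245543)*(f + F) = (-313775/(-288504) - 245543)*(343717 + 357298) = (-313775*(-1/288504) - 245543)*701015 = (313775/288504 - 245543)*701015 = -70839823897/288504*701015 = -49659779149155455/288504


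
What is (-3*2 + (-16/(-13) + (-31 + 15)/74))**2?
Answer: 5750404/231361 ≈ 24.855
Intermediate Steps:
(-3*2 + (-16/(-13) + (-31 + 15)/74))**2 = (-6 + (-16*(-1/13) - 16*1/74))**2 = (-6 + (16/13 - 8/37))**2 = (-6 + 488/481)**2 = (-2398/481)**2 = 5750404/231361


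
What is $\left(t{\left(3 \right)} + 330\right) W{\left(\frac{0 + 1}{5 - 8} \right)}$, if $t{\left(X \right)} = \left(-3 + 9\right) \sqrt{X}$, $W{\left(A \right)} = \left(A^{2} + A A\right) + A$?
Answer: $- \frac{110}{3} - \frac{2 \sqrt{3}}{3} \approx -37.821$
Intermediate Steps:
$W{\left(A \right)} = A + 2 A^{2}$ ($W{\left(A \right)} = \left(A^{2} + A^{2}\right) + A = 2 A^{2} + A = A + 2 A^{2}$)
$t{\left(X \right)} = 6 \sqrt{X}$
$\left(t{\left(3 \right)} + 330\right) W{\left(\frac{0 + 1}{5 - 8} \right)} = \left(6 \sqrt{3} + 330\right) \frac{0 + 1}{5 - 8} \left(1 + 2 \frac{0 + 1}{5 - 8}\right) = \left(330 + 6 \sqrt{3}\right) 1 \frac{1}{-3} \left(1 + 2 \cdot 1 \frac{1}{-3}\right) = \left(330 + 6 \sqrt{3}\right) 1 \left(- \frac{1}{3}\right) \left(1 + 2 \cdot 1 \left(- \frac{1}{3}\right)\right) = \left(330 + 6 \sqrt{3}\right) \left(- \frac{1 + 2 \left(- \frac{1}{3}\right)}{3}\right) = \left(330 + 6 \sqrt{3}\right) \left(- \frac{1 - \frac{2}{3}}{3}\right) = \left(330 + 6 \sqrt{3}\right) \left(\left(- \frac{1}{3}\right) \frac{1}{3}\right) = \left(330 + 6 \sqrt{3}\right) \left(- \frac{1}{9}\right) = - \frac{110}{3} - \frac{2 \sqrt{3}}{3}$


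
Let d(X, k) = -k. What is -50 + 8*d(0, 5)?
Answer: -90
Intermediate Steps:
-50 + 8*d(0, 5) = -50 + 8*(-1*5) = -50 + 8*(-5) = -50 - 40 = -90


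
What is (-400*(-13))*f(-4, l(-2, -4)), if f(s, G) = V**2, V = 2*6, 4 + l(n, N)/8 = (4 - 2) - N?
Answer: 748800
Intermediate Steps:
l(n, N) = -16 - 8*N (l(n, N) = -32 + 8*((4 - 2) - N) = -32 + 8*(2 - N) = -32 + (16 - 8*N) = -16 - 8*N)
V = 12
f(s, G) = 144 (f(s, G) = 12**2 = 144)
(-400*(-13))*f(-4, l(-2, -4)) = -400*(-13)*144 = 5200*144 = 748800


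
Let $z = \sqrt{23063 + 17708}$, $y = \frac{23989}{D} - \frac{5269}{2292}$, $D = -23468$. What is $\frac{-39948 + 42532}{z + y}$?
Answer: $\frac{96986535140415120}{460654461370309151} + \frac{29203434472327704 \sqrt{40771}}{460654461370309151} \approx 13.011$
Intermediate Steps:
$y = - \frac{11164730}{3361791}$ ($y = \frac{23989}{-23468} - \frac{5269}{2292} = 23989 \left(- \frac{1}{23468}\right) - \frac{5269}{2292} = - \frac{23989}{23468} - \frac{5269}{2292} = - \frac{11164730}{3361791} \approx -3.3211$)
$z = \sqrt{40771} \approx 201.92$
$\frac{-39948 + 42532}{z + y} = \frac{-39948 + 42532}{\sqrt{40771} - \frac{11164730}{3361791}} = \frac{2584}{- \frac{11164730}{3361791} + \sqrt{40771}}$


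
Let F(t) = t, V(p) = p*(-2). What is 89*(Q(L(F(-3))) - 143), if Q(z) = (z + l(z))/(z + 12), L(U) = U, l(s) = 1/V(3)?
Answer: -688949/54 ≈ -12758.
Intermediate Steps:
V(p) = -2*p
l(s) = -1/6 (l(s) = 1/(-2*3) = 1/(-6) = -1/6)
Q(z) = (-1/6 + z)/(12 + z) (Q(z) = (z - 1/6)/(z + 12) = (-1/6 + z)/(12 + z))
89*(Q(L(F(-3))) - 143) = 89*((-1/6 - 3)/(12 - 3) - 143) = 89*(-19/6/9 - 143) = 89*((1/9)*(-19/6) - 143) = 89*(-19/54 - 143) = 89*(-7741/54) = -688949/54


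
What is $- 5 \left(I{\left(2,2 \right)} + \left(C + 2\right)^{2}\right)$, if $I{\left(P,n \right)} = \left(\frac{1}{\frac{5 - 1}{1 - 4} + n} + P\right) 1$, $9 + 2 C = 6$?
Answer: $- \frac{75}{4} \approx -18.75$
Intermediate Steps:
$C = - \frac{3}{2}$ ($C = - \frac{9}{2} + \frac{1}{2} \cdot 6 = - \frac{9}{2} + 3 = - \frac{3}{2} \approx -1.5$)
$I{\left(P,n \right)} = P + \frac{1}{- \frac{4}{3} + n}$ ($I{\left(P,n \right)} = \left(\frac{1}{\frac{4}{-3} + n} + P\right) 1 = \left(\frac{1}{4 \left(- \frac{1}{3}\right) + n} + P\right) 1 = \left(\frac{1}{- \frac{4}{3} + n} + P\right) 1 = \left(P + \frac{1}{- \frac{4}{3} + n}\right) 1 = P + \frac{1}{- \frac{4}{3} + n}$)
$- 5 \left(I{\left(2,2 \right)} + \left(C + 2\right)^{2}\right) = - 5 \left(\frac{3 - 8 + 3 \cdot 2 \cdot 2}{-4 + 3 \cdot 2} + \left(- \frac{3}{2} + 2\right)^{2}\right) = - 5 \left(\frac{3 - 8 + 12}{-4 + 6} + \left(\frac{1}{2}\right)^{2}\right) = - 5 \left(\frac{1}{2} \cdot 7 + \frac{1}{4}\right) = - 5 \left(\frac{7}{2} + \frac{1}{4}\right) = \left(-5\right) \frac{15}{4} = - \frac{75}{4}$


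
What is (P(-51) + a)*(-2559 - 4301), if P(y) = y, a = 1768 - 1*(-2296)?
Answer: -27529180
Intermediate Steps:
a = 4064 (a = 1768 + 2296 = 4064)
(P(-51) + a)*(-2559 - 4301) = (-51 + 4064)*(-2559 - 4301) = 4013*(-6860) = -27529180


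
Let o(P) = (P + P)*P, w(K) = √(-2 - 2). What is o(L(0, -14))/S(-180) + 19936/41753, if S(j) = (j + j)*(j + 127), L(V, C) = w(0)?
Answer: 47505607/99580905 ≈ 0.47706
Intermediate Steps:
w(K) = 2*I (w(K) = √(-4) = 2*I)
L(V, C) = 2*I
S(j) = 2*j*(127 + j) (S(j) = (2*j)*(127 + j) = 2*j*(127 + j))
o(P) = 2*P² (o(P) = (2*P)*P = 2*P²)
o(L(0, -14))/S(-180) + 19936/41753 = (2*(2*I)²)/((2*(-180)*(127 - 180))) + 19936/41753 = (2*(-4))/((2*(-180)*(-53))) + 19936*(1/41753) = -8/19080 + 19936/41753 = -8*1/19080 + 19936/41753 = -1/2385 + 19936/41753 = 47505607/99580905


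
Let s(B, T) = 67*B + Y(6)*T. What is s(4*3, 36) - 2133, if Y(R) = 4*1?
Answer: -1185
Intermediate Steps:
Y(R) = 4
s(B, T) = 4*T + 67*B (s(B, T) = 67*B + 4*T = 4*T + 67*B)
s(4*3, 36) - 2133 = (4*36 + 67*(4*3)) - 2133 = (144 + 67*12) - 2133 = (144 + 804) - 2133 = 948 - 2133 = -1185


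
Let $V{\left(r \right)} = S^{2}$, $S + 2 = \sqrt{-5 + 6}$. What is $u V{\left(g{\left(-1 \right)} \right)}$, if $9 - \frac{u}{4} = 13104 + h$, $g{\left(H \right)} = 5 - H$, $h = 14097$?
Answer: $-108768$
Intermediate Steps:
$S = -1$ ($S = -2 + \sqrt{-5 + 6} = -2 + \sqrt{1} = -2 + 1 = -1$)
$V{\left(r \right)} = 1$ ($V{\left(r \right)} = \left(-1\right)^{2} = 1$)
$u = -108768$ ($u = 36 - 4 \left(13104 + 14097\right) = 36 - 108804 = -108768$)
$u V{\left(g{\left(-1 \right)} \right)} = \left(-108768\right) 1 = -108768$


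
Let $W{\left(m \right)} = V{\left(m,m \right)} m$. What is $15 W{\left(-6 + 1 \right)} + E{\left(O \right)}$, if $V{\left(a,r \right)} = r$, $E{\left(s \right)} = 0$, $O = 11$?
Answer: $375$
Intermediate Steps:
$W{\left(m \right)} = m^{2}$ ($W{\left(m \right)} = m m = m^{2}$)
$15 W{\left(-6 + 1 \right)} + E{\left(O \right)} = 15 \left(-6 + 1\right)^{2} + 0 = 15 \left(-5\right)^{2} + 0 = 15 \cdot 25 + 0 = 375 + 0 = 375$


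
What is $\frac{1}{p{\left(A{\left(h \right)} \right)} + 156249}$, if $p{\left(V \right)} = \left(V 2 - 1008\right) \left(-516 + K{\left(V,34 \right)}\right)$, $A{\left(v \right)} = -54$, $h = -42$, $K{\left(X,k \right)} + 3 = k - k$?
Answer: $\frac{1}{735453} \approx 1.3597 \cdot 10^{-6}$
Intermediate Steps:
$K{\left(X,k \right)} = -3$ ($K{\left(X,k \right)} = -3 + \left(k - k\right) = -3 + 0 = -3$)
$p{\left(V \right)} = 523152 - 1038 V$ ($p{\left(V \right)} = \left(V 2 - 1008\right) \left(-516 - 3\right) = \left(2 V - 1008\right) \left(-519\right) = \left(-1008 + 2 V\right) \left(-519\right) = 523152 - 1038 V$)
$\frac{1}{p{\left(A{\left(h \right)} \right)} + 156249} = \frac{1}{\left(523152 - -56052\right) + 156249} = \frac{1}{\left(523152 + 56052\right) + 156249} = \frac{1}{579204 + 156249} = \frac{1}{735453}$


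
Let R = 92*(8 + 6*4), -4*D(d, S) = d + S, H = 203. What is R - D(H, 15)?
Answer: 5997/2 ≈ 2998.5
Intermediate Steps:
D(d, S) = -S/4 - d/4 (D(d, S) = -(d + S)/4 = -(S + d)/4 = -S/4 - d/4)
R = 2944 (R = 92*(8 + 24) = 92*32 = 2944)
R - D(H, 15) = 2944 - (-¼*15 - ¼*203) = 2944 - (-15/4 - 203/4) = 2944 - 1*(-109/2) = 2944 + 109/2 = 5997/2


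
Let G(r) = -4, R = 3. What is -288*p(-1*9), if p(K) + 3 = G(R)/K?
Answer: 736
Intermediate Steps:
p(K) = -3 - 4/K
-288*p(-1*9) = -288*(-3 - 4/((-1*9))) = -288*(-3 - 4/(-9)) = -288*(-3 - 4*(-⅑)) = -288*(-3 + 4/9) = -288*(-23/9) = 736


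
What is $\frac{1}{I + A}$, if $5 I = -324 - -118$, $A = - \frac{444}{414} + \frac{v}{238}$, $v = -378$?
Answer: $- \frac{5865}{257243} \approx -0.022799$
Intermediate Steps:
$A = - \frac{3121}{1173}$ ($A = - \frac{444}{414} - \frac{378}{238} = \left(-444\right) \frac{1}{414} - \frac{27}{17} = - \frac{74}{69} - \frac{27}{17} = - \frac{3121}{1173} \approx -2.6607$)
$I = - \frac{206}{5}$ ($I = \frac{-324 - -118}{5} = \frac{-324 + 118}{5} = \frac{1}{5} \left(-206\right) = - \frac{206}{5} \approx -41.2$)
$\frac{1}{I + A} = \frac{1}{- \frac{206}{5} - \frac{3121}{1173}} = \frac{1}{- \frac{257243}{5865}} = - \frac{5865}{257243}$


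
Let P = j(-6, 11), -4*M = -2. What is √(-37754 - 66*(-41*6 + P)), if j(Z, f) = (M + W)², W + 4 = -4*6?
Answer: I*√285722/2 ≈ 267.26*I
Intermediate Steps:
M = ½ (M = -¼*(-2) = ½ ≈ 0.50000)
W = -28 (W = -4 - 4*6 = -4 - 24 = -28)
j(Z, f) = 3025/4 (j(Z, f) = (½ - 28)² = (-55/2)² = 3025/4)
P = 3025/4 ≈ 756.25
√(-37754 - 66*(-41*6 + P)) = √(-37754 - 66*(-41*6 + 3025/4)) = √(-37754 - 66*(-246 + 3025/4)) = √(-37754 - 66*2041/4) = √(-37754 - 67353/2) = √(-142861/2) = I*√285722/2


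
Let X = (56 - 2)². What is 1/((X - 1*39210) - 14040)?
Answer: -1/50334 ≈ -1.9867e-5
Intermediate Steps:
X = 2916 (X = 54² = 2916)
1/((X - 1*39210) - 14040) = 1/((2916 - 1*39210) - 14040) = 1/((2916 - 39210) - 14040) = 1/(-36294 - 14040) = 1/(-50334) = -1/50334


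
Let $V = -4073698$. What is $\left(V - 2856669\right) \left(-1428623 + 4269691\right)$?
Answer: $-19689643911956$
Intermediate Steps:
$\left(V - 2856669\right) \left(-1428623 + 4269691\right) = \left(-4073698 - 2856669\right) \left(-1428623 + 4269691\right) = \left(-6930367\right) 2841068 = -19689643911956$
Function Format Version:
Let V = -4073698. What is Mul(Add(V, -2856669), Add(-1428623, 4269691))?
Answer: -19689643911956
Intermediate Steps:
Mul(Add(V, -2856669), Add(-1428623, 4269691)) = Mul(Add(-4073698, -2856669), Add(-1428623, 4269691)) = Mul(-6930367, 2841068) = -19689643911956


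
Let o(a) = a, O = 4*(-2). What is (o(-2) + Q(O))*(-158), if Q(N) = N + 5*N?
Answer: 7900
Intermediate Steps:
O = -8
Q(N) = 6*N
(o(-2) + Q(O))*(-158) = (-2 + 6*(-8))*(-158) = (-2 - 48)*(-158) = -50*(-158) = 7900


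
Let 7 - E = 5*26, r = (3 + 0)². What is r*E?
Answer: -1107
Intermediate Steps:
r = 9 (r = 3² = 9)
E = -123 (E = 7 - 5*26 = 7 - 1*130 = 7 - 130 = -123)
r*E = 9*(-123) = -1107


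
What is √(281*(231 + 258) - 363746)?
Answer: I*√226337 ≈ 475.75*I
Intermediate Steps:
√(281*(231 + 258) - 363746) = √(281*489 - 363746) = √(137409 - 363746) = √(-226337) = I*√226337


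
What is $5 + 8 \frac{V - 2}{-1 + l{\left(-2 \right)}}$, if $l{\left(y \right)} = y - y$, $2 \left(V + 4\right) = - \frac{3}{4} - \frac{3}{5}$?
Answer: $\frac{292}{5} \approx 58.4$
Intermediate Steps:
$V = - \frac{187}{40}$ ($V = -4 + \frac{- \frac{3}{4} - \frac{3}{5}}{2} = -4 + \frac{1}{2} \left(- \frac{27}{20}\right) = -4 - \frac{27}{40} = - \frac{187}{40} \approx -4.675$)
$l{\left(y \right)} = 0$
$5 + 8 \frac{V - 2}{-1 + l{\left(-2 \right)}} = 5 + 8 \frac{- \frac{187}{40} - 2}{-1 + 0} = 5 + 8 \left(- \frac{267}{40 \left(-1\right)}\right) = 5 + 8 \left(\left(- \frac{267}{40}\right) \left(-1\right)\right) = 5 + 8 \cdot \frac{267}{40} = 5 + \frac{267}{5} = \frac{292}{5}$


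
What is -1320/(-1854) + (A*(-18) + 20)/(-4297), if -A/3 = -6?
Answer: 1039276/1327773 ≈ 0.78272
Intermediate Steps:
A = 18 (A = -3*(-6) = 18)
-1320/(-1854) + (A*(-18) + 20)/(-4297) = -1320/(-1854) + (18*(-18) + 20)/(-4297) = -1320*(-1/1854) + (-324 + 20)*(-1/4297) = 220/309 - 304*(-1/4297) = 220/309 + 304/4297 = 1039276/1327773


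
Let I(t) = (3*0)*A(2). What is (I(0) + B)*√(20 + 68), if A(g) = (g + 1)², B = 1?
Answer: 2*√22 ≈ 9.3808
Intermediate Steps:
A(g) = (1 + g)²
I(t) = 0 (I(t) = (3*0)*(1 + 2)² = 0*3² = 0*9 = 0)
(I(0) + B)*√(20 + 68) = (0 + 1)*√(20 + 68) = 1*√88 = 1*(2*√22) = 2*√22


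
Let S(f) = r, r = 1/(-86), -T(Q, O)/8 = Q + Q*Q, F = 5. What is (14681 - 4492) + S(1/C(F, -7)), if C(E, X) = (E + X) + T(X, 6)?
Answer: 876253/86 ≈ 10189.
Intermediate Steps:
T(Q, O) = -8*Q - 8*Q² (T(Q, O) = -8*(Q + Q*Q) = -8*(Q + Q²) = -8*Q - 8*Q²)
C(E, X) = E + X - 8*X*(1 + X) (C(E, X) = (E + X) - 8*X*(1 + X) = E + X - 8*X*(1 + X))
r = -1/86 ≈ -0.011628
S(f) = -1/86
(14681 - 4492) + S(1/C(F, -7)) = (14681 - 4492) - 1/86 = 10189 - 1/86 = 876253/86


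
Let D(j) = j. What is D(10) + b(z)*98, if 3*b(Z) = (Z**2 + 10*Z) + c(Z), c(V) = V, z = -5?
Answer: -970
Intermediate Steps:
b(Z) = Z**2/3 + 11*Z/3 (b(Z) = ((Z**2 + 10*Z) + Z)/3 = (Z**2 + 11*Z)/3 = Z**2/3 + 11*Z/3)
D(10) + b(z)*98 = 10 + ((1/3)*(-5)*(11 - 5))*98 = 10 + ((1/3)*(-5)*6)*98 = 10 - 10*98 = 10 - 980 = -970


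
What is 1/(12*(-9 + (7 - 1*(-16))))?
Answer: 1/168 ≈ 0.0059524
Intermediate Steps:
1/(12*(-9 + (7 - 1*(-16)))) = 1/(12*(-9 + (7 + 16))) = 1/(12*(-9 + 23)) = 1/(12*14) = 1/168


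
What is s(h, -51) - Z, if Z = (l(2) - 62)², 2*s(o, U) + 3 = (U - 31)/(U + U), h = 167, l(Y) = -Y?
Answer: -208952/51 ≈ -4097.1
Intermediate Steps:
s(o, U) = -3/2 + (-31 + U)/(4*U) (s(o, U) = -3/2 + ((U - 31)/(U + U))/2 = -3/2 + ((-31 + U)/((2*U)))/2 = -3/2 + ((-31 + U)*(1/(2*U)))/2 = -3/2 + ((-31 + U)/(2*U))/2 = -3/2 + (-31 + U)/(4*U))
Z = 4096 (Z = (-1*2 - 62)² = (-2 - 62)² = (-64)² = 4096)
s(h, -51) - Z = (¼)*(-31 - 5*(-51))/(-51) - 1*4096 = (¼)*(-1/51)*(-31 + 255) - 4096 = (¼)*(-1/51)*224 - 4096 = -56/51 - 4096 = -208952/51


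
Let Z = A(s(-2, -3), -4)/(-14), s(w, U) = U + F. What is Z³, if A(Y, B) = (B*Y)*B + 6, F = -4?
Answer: 148877/343 ≈ 434.04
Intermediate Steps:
s(w, U) = -4 + U (s(w, U) = U - 4 = -4 + U)
A(Y, B) = 6 + Y*B² (A(Y, B) = Y*B² + 6 = 6 + Y*B²)
Z = 53/7 (Z = (6 + (-4 - 3)*(-4)²)/(-14) = (6 - 7*16)*(-1/14) = (6 - 112)*(-1/14) = -106*(-1/14) = 53/7 ≈ 7.5714)
Z³ = (53/7)³ = 148877/343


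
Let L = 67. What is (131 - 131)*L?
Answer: 0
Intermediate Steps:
(131 - 131)*L = (131 - 131)*67 = 0*67 = 0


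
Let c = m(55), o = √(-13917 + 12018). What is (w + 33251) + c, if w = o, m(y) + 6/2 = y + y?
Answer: 33358 + 3*I*√211 ≈ 33358.0 + 43.578*I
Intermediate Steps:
m(y) = -3 + 2*y (m(y) = -3 + (y + y) = -3 + 2*y)
o = 3*I*√211 (o = √(-1899) = 3*I*√211 ≈ 43.578*I)
w = 3*I*√211 ≈ 43.578*I
c = 107 (c = -3 + 2*55 = -3 + 110 = 107)
(w + 33251) + c = (3*I*√211 + 33251) + 107 = (33251 + 3*I*√211) + 107 = 33358 + 3*I*√211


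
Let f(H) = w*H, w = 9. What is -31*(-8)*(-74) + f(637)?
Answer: -12619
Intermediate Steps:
f(H) = 9*H
-31*(-8)*(-74) + f(637) = -31*(-8)*(-74) + 9*637 = 248*(-74) + 5733 = -18352 + 5733 = -12619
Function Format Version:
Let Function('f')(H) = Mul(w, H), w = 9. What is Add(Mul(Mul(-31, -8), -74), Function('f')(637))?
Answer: -12619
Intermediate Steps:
Function('f')(H) = Mul(9, H)
Add(Mul(Mul(-31, -8), -74), Function('f')(637)) = Add(Mul(Mul(-31, -8), -74), Mul(9, 637)) = Add(Mul(248, -74), 5733) = Add(-18352, 5733) = -12619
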